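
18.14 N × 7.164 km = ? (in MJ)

0.12995496 MJ

18.14 × 7.164 × 10³ = 129.95496 × 10³ J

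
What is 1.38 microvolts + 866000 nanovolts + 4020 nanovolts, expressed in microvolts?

871.4 microvolts

In microvolts:
  1.38 microvolts → 1.38
  866000 nanovolts = 866000 × 10⁻³ microvolts = 866
  4020 nanovolts = 4020 × 10⁻³ microvolts = 4.02
Sum: 1.38 + 866 + 4.02 = 871.4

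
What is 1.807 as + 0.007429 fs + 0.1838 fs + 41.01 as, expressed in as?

234.046 as

In as:
  1.807 as → 1.807
  0.007429 fs = 0.007429e3 as = 7.429
  0.1838 fs = 0.1838e3 as = 183.8
  41.01 as → 41.01
Sum: 1.807 + 7.429 + 183.8 + 41.01 = 234.046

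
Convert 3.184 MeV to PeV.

mega = 1e6, peta = 1e15; factor is 1e-9.
3.184 × 1e-9 = 0.000000003184

0.000000003184 PeV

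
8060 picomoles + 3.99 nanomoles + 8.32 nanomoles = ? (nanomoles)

In nanomoles:
  8060 picomoles = 8060 × 10^-3 nanomoles = 8.06
  3.99 nanomoles → 3.99
  8.32 nanomoles → 8.32
Sum: 8.06 + 3.99 + 8.32 = 20.37

20.37 nanomoles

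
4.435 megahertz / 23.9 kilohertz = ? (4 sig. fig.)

(4.435 × 10^6) / (23.9 × 10^3) = 0.18556 × 10^3

185.6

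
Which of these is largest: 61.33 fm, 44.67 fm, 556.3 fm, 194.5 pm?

61.33 fm = 0.00000000000006133 m
44.67 fm = 0.00000000000004467 m
556.3 fm = 0.0000000000005563 m
194.5 pm = 0.0000000001945 m

194.5 pm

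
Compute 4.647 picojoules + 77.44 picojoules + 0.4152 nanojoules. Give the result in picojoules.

In picojoules:
  4.647 picojoules → 4.647
  77.44 picojoules → 77.44
  0.4152 nanojoules = 0.4152e3 picojoules = 415.2
Sum: 4.647 + 77.44 + 415.2 = 497.287

497.287 picojoules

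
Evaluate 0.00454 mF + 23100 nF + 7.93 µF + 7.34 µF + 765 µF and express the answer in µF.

In µF:
  0.00454 mF = 0.00454e3 µF = 4.54
  23100 nF = 23100e-3 µF = 23.1
  7.93 µF → 7.93
  7.34 µF → 7.34
  765 µF → 765
Sum: 4.54 + 23.1 + 7.93 + 7.34 + 765 = 807.91

807.91 µF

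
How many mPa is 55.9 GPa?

giga = 10⁹, milli = 10⁻³; factor is 10¹².
55.9 × 10¹² = 55900000000000

55900000000000 mPa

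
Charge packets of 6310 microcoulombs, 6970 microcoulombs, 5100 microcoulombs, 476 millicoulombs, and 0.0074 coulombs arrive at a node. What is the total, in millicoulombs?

In millicoulombs:
  6310 microcoulombs = 6310 × 10⁻³ millicoulombs = 6.31
  6970 microcoulombs = 6970 × 10⁻³ millicoulombs = 6.97
  5100 microcoulombs = 5100 × 10⁻³ millicoulombs = 5.1
  476 millicoulombs → 476
  0.0074 coulombs = 0.0074 × 10³ millicoulombs = 7.4
Sum: 6.31 + 6.97 + 5.1 + 476 + 7.4 = 501.78

501.78 millicoulombs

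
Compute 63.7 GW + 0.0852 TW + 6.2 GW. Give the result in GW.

In GW:
  63.7 GW → 63.7
  0.0852 TW = 0.0852e3 GW = 85.2
  6.2 GW → 6.2
Sum: 63.7 + 85.2 + 6.2 = 155.1

155.1 GW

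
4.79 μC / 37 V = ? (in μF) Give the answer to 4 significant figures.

0.1295 μF

(4.79 × 10⁻⁶) / (37) = 0.129459 × 10⁻⁶ F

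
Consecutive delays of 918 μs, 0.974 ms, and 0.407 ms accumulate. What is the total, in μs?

In μs:
  918 μs → 918
  0.974 ms = 0.974 × 10³ μs = 974
  0.407 ms = 0.407 × 10³ μs = 407
Sum: 918 + 974 + 407 = 2299

2299 μs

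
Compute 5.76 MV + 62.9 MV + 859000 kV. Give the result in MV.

In MV:
  5.76 MV → 5.76
  62.9 MV → 62.9
  859000 kV = 859000 × 10⁻³ MV = 859
Sum: 5.76 + 62.9 + 859 = 927.66

927.66 MV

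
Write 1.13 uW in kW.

micro = 10^-6, kilo = 10^3; factor is 10^-9.
1.13 × 10^-9 = 0.00000000113

0.00000000113 kW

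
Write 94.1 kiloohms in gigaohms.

0.0000941 gigaohms

kilo = 1e3, giga = 1e9; factor is 1e-6.
94.1 × 1e-6 = 0.0000941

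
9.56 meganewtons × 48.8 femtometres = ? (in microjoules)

9.56 × 10^6 × 48.8 × 10^-15 = 466.528 × 10^-9 J

0.466528 microjoules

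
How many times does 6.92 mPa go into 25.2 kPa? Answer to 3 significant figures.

3640000

(25.2 × 10^3) / (6.92 × 10^-3) = 3.642 × 10^6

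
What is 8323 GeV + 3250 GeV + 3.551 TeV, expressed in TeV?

15.124 TeV

In TeV:
  8323 GeV = 8323 × 10⁻³ TeV = 8.323
  3250 GeV = 3250 × 10⁻³ TeV = 3.25
  3.551 TeV → 3.551
Sum: 8.323 + 3.25 + 3.551 = 15.124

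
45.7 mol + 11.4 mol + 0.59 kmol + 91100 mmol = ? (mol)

738.2 mol

In mol:
  45.7 mol → 45.7
  11.4 mol → 11.4
  0.59 kmol = 0.59 × 10³ mol = 590
  91100 mmol = 91100 × 10⁻³ mol = 91.1
Sum: 45.7 + 11.4 + 590 + 91.1 = 738.2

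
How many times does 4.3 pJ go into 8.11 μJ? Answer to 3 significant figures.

(8.11 × 10⁻⁶) / (4.3 × 10⁻¹²) = 1.886 × 10⁶

1890000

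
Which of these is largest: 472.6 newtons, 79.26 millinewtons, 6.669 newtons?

472.6 newtons

472.6 newtons = 472.6 newtons
79.26 millinewtons = 0.07926 newtons
6.669 newtons = 6.669 newtons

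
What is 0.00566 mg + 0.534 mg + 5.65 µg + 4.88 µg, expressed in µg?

550.19 µg

In µg:
  0.00566 mg = 0.00566 × 10³ µg = 5.66
  0.534 mg = 0.534 × 10³ µg = 534
  5.65 µg → 5.65
  4.88 µg → 4.88
Sum: 5.66 + 534 + 5.65 + 4.88 = 550.19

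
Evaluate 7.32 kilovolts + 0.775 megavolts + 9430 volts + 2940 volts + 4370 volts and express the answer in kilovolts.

In kilovolts:
  7.32 kilovolts → 7.32
  0.775 megavolts = 0.775e3 kilovolts = 775
  9430 volts = 9430e-3 kilovolts = 9.43
  2940 volts = 2940e-3 kilovolts = 2.94
  4370 volts = 4370e-3 kilovolts = 4.37
Sum: 7.32 + 775 + 9.43 + 2.94 + 4.37 = 799.06

799.06 kilovolts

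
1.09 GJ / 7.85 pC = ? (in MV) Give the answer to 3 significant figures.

139000000000000 MV

(1.09 × 10^9) / (7.85 × 10^-12) = 0.13885 × 10^21 V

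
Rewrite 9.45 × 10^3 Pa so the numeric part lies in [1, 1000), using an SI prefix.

9.45 kPa

= 9.45 × 10^3 Pa; 10^3 is kilo.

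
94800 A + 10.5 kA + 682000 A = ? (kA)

In kA:
  94800 A = 94800 × 10⁻³ kA = 94.8
  10.5 kA → 10.5
  682000 A = 682000 × 10⁻³ kA = 682
Sum: 94.8 + 10.5 + 682 = 787.3

787.3 kA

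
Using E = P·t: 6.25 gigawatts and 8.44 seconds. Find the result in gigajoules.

6.25 × 10⁹ × 8.44 = 52.75 × 10⁹ J

52.75 gigajoules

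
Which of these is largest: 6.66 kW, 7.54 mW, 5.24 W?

6.66 kW

6.66 kW = 6660 W
7.54 mW = 0.00754 W
5.24 W = 5.24 W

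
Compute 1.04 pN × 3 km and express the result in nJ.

1.04e-12 × 3e3 = 3.12e-9 J

3.12 nJ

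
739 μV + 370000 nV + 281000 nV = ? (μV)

In μV:
  739 μV → 739
  370000 nV = 370000e-3 μV = 370
  281000 nV = 281000e-3 μV = 281
Sum: 739 + 370 + 281 = 1390

1390 μV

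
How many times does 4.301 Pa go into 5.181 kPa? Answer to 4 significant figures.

(5.181 × 10³) / (4.301) = 1.2046 × 10³

1205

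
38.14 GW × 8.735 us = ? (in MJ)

0.3331529 MJ

38.14 × 10⁹ × 8.735 × 10⁻⁶ = 333.1529 × 10³ J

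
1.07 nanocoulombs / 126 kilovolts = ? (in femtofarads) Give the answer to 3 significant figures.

8.49 femtofarads

(1.07 × 10⁻⁹) / (126 × 10³) = 0.0084921 × 10⁻¹² F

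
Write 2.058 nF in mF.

0.000002058 mF

nano = 1e-9, milli = 1e-3; factor is 1e-6.
2.058 × 1e-6 = 0.000002058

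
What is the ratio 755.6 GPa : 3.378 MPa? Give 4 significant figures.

(755.6 × 10^9) / (3.378 × 10^6) = 223.68 × 10^3

223700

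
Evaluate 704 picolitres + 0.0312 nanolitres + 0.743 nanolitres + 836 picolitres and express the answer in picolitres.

In picolitres:
  704 picolitres → 704
  0.0312 nanolitres = 0.0312 × 10³ picolitres = 31.2
  0.743 nanolitres = 0.743 × 10³ picolitres = 743
  836 picolitres → 836
Sum: 704 + 31.2 + 743 + 836 = 2314.2

2314.2 picolitres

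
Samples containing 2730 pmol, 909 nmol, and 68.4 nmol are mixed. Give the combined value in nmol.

In nmol:
  2730 pmol = 2730 × 10^-3 nmol = 2.73
  909 nmol → 909
  68.4 nmol → 68.4
Sum: 2.73 + 909 + 68.4 = 980.13

980.13 nmol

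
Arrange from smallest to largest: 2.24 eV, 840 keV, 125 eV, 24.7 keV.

2.24 eV < 125 eV < 24.7 keV < 840 keV

2.24 eV = 2.24 eV
840 keV = 840000 eV
125 eV = 125 eV
24.7 keV = 24700 eV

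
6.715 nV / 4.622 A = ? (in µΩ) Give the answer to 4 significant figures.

0.001453 µΩ

(6.715e-9) / (4.622) = 1.45283e-9 Ω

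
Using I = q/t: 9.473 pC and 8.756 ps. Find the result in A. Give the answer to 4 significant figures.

1.082 A

(9.473 × 10^-12) / (8.756 × 10^-12) = 1.08189 A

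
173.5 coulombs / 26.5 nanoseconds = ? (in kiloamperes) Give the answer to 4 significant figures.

6547000 kiloamperes

(173.5) / (26.5 × 10⁻⁹) = 6.54717 × 10⁹ A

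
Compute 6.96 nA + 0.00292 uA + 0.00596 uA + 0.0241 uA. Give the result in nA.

In nA:
  6.96 nA → 6.96
  0.00292 uA = 0.00292e3 nA = 2.92
  0.00596 uA = 0.00596e3 nA = 5.96
  0.0241 uA = 0.0241e3 nA = 24.1
Sum: 6.96 + 2.92 + 5.96 + 24.1 = 39.94

39.94 nA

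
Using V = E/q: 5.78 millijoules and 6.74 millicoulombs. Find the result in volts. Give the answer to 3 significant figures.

0.858 volts

(5.78e-3) / (6.74e-3) = 0.85757 V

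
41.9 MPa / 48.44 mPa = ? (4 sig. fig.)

865000000

(41.9 × 10^6) / (48.44 × 10^-3) = 0.86499 × 10^9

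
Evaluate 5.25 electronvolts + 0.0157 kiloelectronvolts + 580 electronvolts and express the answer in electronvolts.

In electronvolts:
  5.25 electronvolts → 5.25
  0.0157 kiloelectronvolts = 0.0157 × 10³ electronvolts = 15.7
  580 electronvolts → 580
Sum: 5.25 + 15.7 + 580 = 600.95

600.95 electronvolts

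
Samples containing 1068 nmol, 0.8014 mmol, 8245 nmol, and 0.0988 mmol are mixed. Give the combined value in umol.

909.513 umol

In umol:
  1068 nmol = 1068 × 10^-3 umol = 1.068
  0.8014 mmol = 0.8014 × 10^3 umol = 801.4
  8245 nmol = 8245 × 10^-3 umol = 8.245
  0.0988 mmol = 0.0988 × 10^3 umol = 98.8
Sum: 1.068 + 801.4 + 8.245 + 98.8 = 909.513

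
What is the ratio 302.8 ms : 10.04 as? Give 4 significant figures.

(302.8 × 10^-3) / (10.04 × 10^-18) = 30.159 × 10^15

30160000000000000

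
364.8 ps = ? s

pico = 10^-12, (no prefix) = 10^0; factor is 10^-12.
364.8 × 10^-12 = 0.0000000003648

0.0000000003648 s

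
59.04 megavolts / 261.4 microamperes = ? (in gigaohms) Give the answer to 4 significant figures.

225.9 gigaohms

(59.04 × 10⁶) / (261.4 × 10⁻⁶) = 0.225861 × 10¹² Ω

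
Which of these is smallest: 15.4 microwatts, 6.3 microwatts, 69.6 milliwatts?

15.4 microwatts = 0.0000154 watts
6.3 microwatts = 0.0000063 watts
69.6 milliwatts = 0.0696 watts

6.3 microwatts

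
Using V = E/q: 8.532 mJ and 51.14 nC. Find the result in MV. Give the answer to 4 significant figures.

0.1668 MV

(8.532 × 10^-3) / (51.14 × 10^-9) = 0.166836 × 10^6 V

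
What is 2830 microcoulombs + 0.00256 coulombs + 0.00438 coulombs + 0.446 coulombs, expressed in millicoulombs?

455.77 millicoulombs

In millicoulombs:
  2830 microcoulombs = 2830 × 10⁻³ millicoulombs = 2.83
  0.00256 coulombs = 0.00256 × 10³ millicoulombs = 2.56
  0.00438 coulombs = 0.00438 × 10³ millicoulombs = 4.38
  0.446 coulombs = 0.446 × 10³ millicoulombs = 446
Sum: 2.83 + 2.56 + 4.38 + 446 = 455.77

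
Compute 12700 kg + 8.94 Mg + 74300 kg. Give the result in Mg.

In Mg:
  12700 kg = 12700 × 10^-3 Mg = 12.7
  8.94 Mg → 8.94
  74300 kg = 74300 × 10^-3 Mg = 74.3
Sum: 12.7 + 8.94 + 74.3 = 95.94

95.94 Mg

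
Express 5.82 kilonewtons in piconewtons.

5820000000000000 piconewtons

kilo = 1e3, pico = 1e-12; factor is 1e15.
5.82 × 1e15 = 5820000000000000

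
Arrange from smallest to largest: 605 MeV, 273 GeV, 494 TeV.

605 MeV = 605000000 eV
273 GeV = 273000000000 eV
494 TeV = 494000000000000 eV

605 MeV < 273 GeV < 494 TeV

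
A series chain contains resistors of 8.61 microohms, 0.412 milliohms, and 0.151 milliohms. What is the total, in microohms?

571.61 microohms

In microohms:
  8.61 microohms → 8.61
  0.412 milliohms = 0.412e3 microohms = 412
  0.151 milliohms = 0.151e3 microohms = 151
Sum: 8.61 + 412 + 151 = 571.61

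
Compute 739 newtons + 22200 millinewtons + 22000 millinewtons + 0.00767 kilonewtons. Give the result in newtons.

790.87 newtons

In newtons:
  739 newtons → 739
  22200 millinewtons = 22200 × 10⁻³ newtons = 22.2
  22000 millinewtons = 22000 × 10⁻³ newtons = 22
  0.00767 kilonewtons = 0.00767 × 10³ newtons = 7.67
Sum: 739 + 22.2 + 22 + 7.67 = 790.87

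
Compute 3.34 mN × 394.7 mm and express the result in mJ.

3.34 × 10^-3 × 394.7 × 10^-3 = 1318.298 × 10^-6 J

1.318298 mJ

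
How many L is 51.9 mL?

milli = 10^-3, (no prefix) = 10^0; factor is 10^-3.
51.9 × 10^-3 = 0.0519

0.0519 L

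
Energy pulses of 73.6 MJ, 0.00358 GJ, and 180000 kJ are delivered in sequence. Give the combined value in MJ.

257.18 MJ

In MJ:
  73.6 MJ → 73.6
  0.00358 GJ = 0.00358 × 10³ MJ = 3.58
  180000 kJ = 180000 × 10⁻³ MJ = 180
Sum: 73.6 + 3.58 + 180 = 257.18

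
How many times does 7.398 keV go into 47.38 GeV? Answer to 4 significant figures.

6404000

(47.38e9) / (7.398e3) = 6.4044e6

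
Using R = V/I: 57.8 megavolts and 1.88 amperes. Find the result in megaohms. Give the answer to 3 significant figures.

(57.8 × 10⁶) / (1.88) = 30.745 × 10⁶ Ω

30.7 megaohms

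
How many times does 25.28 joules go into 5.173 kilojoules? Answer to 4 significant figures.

(5.173e3) / (25.28) = 0.20463e3

204.6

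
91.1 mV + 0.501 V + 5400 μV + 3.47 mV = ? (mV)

600.97 mV

In mV:
  91.1 mV → 91.1
  0.501 V = 0.501e3 mV = 501
  5400 μV = 5400e-3 mV = 5.4
  3.47 mV → 3.47
Sum: 91.1 + 501 + 5.4 + 3.47 = 600.97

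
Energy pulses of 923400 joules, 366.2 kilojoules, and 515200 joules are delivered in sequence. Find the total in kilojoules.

1804.8 kilojoules

In kilojoules:
  923400 joules = 923400e-3 kilojoules = 923.4
  366.2 kilojoules → 366.2
  515200 joules = 515200e-3 kilojoules = 515.2
Sum: 923.4 + 366.2 + 515.2 = 1804.8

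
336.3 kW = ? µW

336300000000 µW

kilo = 10³, micro = 10⁻⁶; factor is 10⁹.
336.3 × 10⁹ = 336300000000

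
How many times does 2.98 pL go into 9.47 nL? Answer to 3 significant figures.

(9.47e-9) / (2.98e-12) = 3.178e3

3180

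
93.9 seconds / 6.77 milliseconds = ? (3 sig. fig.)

13900

(93.9) / (6.77e-3) = 13.87e3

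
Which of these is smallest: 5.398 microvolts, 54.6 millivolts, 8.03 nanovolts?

8.03 nanovolts

5.398 microvolts = 0.000005398 volts
54.6 millivolts = 0.0546 volts
8.03 nanovolts = 0.00000000803 volts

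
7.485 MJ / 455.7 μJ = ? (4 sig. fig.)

(7.485 × 10^6) / (455.7 × 10^-6) = 0.016425 × 10^12

16430000000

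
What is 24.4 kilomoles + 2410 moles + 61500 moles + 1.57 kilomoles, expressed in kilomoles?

In kilomoles:
  24.4 kilomoles → 24.4
  2410 moles = 2410 × 10^-3 kilomoles = 2.41
  61500 moles = 61500 × 10^-3 kilomoles = 61.5
  1.57 kilomoles → 1.57
Sum: 24.4 + 2.41 + 61.5 + 1.57 = 89.88

89.88 kilomoles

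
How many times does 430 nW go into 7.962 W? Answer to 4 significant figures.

(7.962) / (430e-9) = 0.018516e9

18520000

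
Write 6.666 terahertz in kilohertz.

tera = 10^12, kilo = 10^3; factor is 10^9.
6.666 × 10^9 = 6666000000

6666000000 kilohertz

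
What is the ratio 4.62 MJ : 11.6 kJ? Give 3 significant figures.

398

(4.62e6) / (11.6e3) = 0.3983e3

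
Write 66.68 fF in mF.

femto = 1e-15, milli = 1e-3; factor is 1e-12.
66.68 × 1e-12 = 0.00000000006668

0.00000000006668 mF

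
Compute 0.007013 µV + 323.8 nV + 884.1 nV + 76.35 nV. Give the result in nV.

In nV:
  0.007013 µV = 0.007013 × 10³ nV = 7.013
  323.8 nV → 323.8
  884.1 nV → 884.1
  76.35 nV → 76.35
Sum: 7.013 + 323.8 + 884.1 + 76.35 = 1291.263

1291.263 nV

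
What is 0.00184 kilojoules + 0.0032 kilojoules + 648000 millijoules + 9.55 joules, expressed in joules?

662.59 joules

In joules:
  0.00184 kilojoules = 0.00184e3 joules = 1.84
  0.0032 kilojoules = 0.0032e3 joules = 3.2
  648000 millijoules = 648000e-3 joules = 648
  9.55 joules → 9.55
Sum: 1.84 + 3.2 + 648 + 9.55 = 662.59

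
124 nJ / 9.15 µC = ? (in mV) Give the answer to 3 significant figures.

(124 × 10^-9) / (9.15 × 10^-6) = 13.552 × 10^-3 V

13.6 mV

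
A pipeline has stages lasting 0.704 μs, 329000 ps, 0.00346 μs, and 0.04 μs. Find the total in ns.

1076.46 ns

In ns:
  0.704 μs = 0.704e3 ns = 704
  329000 ps = 329000e-3 ns = 329
  0.00346 μs = 0.00346e3 ns = 3.46
  0.04 μs = 0.04e3 ns = 40
Sum: 704 + 329 + 3.46 + 40 = 1076.46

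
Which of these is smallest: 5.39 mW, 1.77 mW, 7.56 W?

1.77 mW

5.39 mW = 0.00539 W
1.77 mW = 0.00177 W
7.56 W = 7.56 W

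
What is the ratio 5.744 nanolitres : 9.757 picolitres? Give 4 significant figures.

(5.744 × 10⁻⁹) / (9.757 × 10⁻¹²) = 0.58871 × 10³

588.7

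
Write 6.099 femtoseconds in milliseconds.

femto = 1e-15, milli = 1e-3; factor is 1e-12.
6.099 × 1e-12 = 0.000000000006099

0.000000000006099 milliseconds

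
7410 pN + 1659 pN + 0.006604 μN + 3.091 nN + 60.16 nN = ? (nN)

In nN:
  7410 pN = 7410 × 10^-3 nN = 7.41
  1659 pN = 1659 × 10^-3 nN = 1.659
  0.006604 μN = 0.006604 × 10^3 nN = 6.604
  3.091 nN → 3.091
  60.16 nN → 60.16
Sum: 7.41 + 1.659 + 6.604 + 3.091 + 60.16 = 78.924

78.924 nN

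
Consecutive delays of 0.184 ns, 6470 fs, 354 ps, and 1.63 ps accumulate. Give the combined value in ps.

In ps:
  0.184 ns = 0.184 × 10^3 ps = 184
  6470 fs = 6470 × 10^-3 ps = 6.47
  354 ps → 354
  1.63 ps → 1.63
Sum: 184 + 6.47 + 354 + 1.63 = 546.1

546.1 ps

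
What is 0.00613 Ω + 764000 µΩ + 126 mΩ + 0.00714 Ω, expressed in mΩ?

In mΩ:
  0.00613 Ω = 0.00613 × 10^3 mΩ = 6.13
  764000 µΩ = 764000 × 10^-3 mΩ = 764
  126 mΩ → 126
  0.00714 Ω = 0.00714 × 10^3 mΩ = 7.14
Sum: 6.13 + 764 + 126 + 7.14 = 903.27

903.27 mΩ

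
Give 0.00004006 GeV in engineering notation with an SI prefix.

= 40.06 × 10^3 eV; 10^3 is kilo.

40.06 keV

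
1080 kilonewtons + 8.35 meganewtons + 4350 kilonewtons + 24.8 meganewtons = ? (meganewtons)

38.58 meganewtons

In meganewtons:
  1080 kilonewtons = 1080 × 10^-3 meganewtons = 1.08
  8.35 meganewtons → 8.35
  4350 kilonewtons = 4350 × 10^-3 meganewtons = 4.35
  24.8 meganewtons → 24.8
Sum: 1.08 + 8.35 + 4.35 + 24.8 = 38.58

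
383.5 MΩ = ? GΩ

mega = 1e6, giga = 1e9; factor is 1e-3.
383.5 × 1e-3 = 0.3835

0.3835 GΩ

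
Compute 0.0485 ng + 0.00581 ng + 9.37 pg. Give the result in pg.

63.68 pg

In pg:
  0.0485 ng = 0.0485 × 10³ pg = 48.5
  0.00581 ng = 0.00581 × 10³ pg = 5.81
  9.37 pg → 9.37
Sum: 48.5 + 5.81 + 9.37 = 63.68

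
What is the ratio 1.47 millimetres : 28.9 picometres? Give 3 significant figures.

(1.47 × 10⁻³) / (28.9 × 10⁻¹²) = 0.05087 × 10⁹

50900000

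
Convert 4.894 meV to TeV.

0.000000000000004894 TeV

milli = 10^-3, tera = 10^12; factor is 10^-15.
4.894 × 10^-15 = 0.000000000000004894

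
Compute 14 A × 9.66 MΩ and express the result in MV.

135.24 MV

14 × 9.66 × 10^6 = 135.24 × 10^6 V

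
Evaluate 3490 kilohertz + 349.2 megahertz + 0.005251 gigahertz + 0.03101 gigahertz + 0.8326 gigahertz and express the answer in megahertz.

In megahertz:
  3490 kilohertz = 3490 × 10^-3 megahertz = 3.49
  349.2 megahertz → 349.2
  0.005251 gigahertz = 0.005251 × 10^3 megahertz = 5.251
  0.03101 gigahertz = 0.03101 × 10^3 megahertz = 31.01
  0.8326 gigahertz = 0.8326 × 10^3 megahertz = 832.6
Sum: 3.49 + 349.2 + 5.251 + 31.01 + 832.6 = 1221.551

1221.551 megahertz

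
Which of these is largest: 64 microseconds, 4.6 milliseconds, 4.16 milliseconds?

4.6 milliseconds

64 microseconds = 0.000064 seconds
4.6 milliseconds = 0.0046 seconds
4.16 milliseconds = 0.00416 seconds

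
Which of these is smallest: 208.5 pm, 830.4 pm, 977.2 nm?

208.5 pm = 0.0000000002085 m
830.4 pm = 0.0000000008304 m
977.2 nm = 0.0000009772 m

208.5 pm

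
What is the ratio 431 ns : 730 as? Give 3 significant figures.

(431 × 10⁻⁹) / (730 × 10⁻¹⁸) = 0.5904 × 10⁹

590000000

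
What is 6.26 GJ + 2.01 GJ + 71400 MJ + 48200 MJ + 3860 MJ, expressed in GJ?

131.73 GJ

In GJ:
  6.26 GJ → 6.26
  2.01 GJ → 2.01
  71400 MJ = 71400e-3 GJ = 71.4
  48200 MJ = 48200e-3 GJ = 48.2
  3860 MJ = 3860e-3 GJ = 3.86
Sum: 6.26 + 2.01 + 71.4 + 48.2 + 3.86 = 131.73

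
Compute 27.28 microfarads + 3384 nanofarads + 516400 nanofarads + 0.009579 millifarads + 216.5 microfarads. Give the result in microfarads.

773.143 microfarads

In microfarads:
  27.28 microfarads → 27.28
  3384 nanofarads = 3384e-3 microfarads = 3.384
  516400 nanofarads = 516400e-3 microfarads = 516.4
  0.009579 millifarads = 0.009579e3 microfarads = 9.579
  216.5 microfarads → 216.5
Sum: 27.28 + 3.384 + 516.4 + 9.579 + 216.5 = 773.143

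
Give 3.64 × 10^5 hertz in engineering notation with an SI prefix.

= 364 × 10^3 hertz; 10^3 is kilo.

364 kilohertz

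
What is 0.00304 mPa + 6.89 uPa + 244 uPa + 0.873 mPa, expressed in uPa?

In uPa:
  0.00304 mPa = 0.00304 × 10^3 uPa = 3.04
  6.89 uPa → 6.89
  244 uPa → 244
  0.873 mPa = 0.873 × 10^3 uPa = 873
Sum: 3.04 + 6.89 + 244 + 873 = 1126.93

1126.93 uPa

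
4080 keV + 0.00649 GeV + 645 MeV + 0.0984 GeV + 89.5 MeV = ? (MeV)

In MeV:
  4080 keV = 4080 × 10^-3 MeV = 4.08
  0.00649 GeV = 0.00649 × 10^3 MeV = 6.49
  645 MeV → 645
  0.0984 GeV = 0.0984 × 10^3 MeV = 98.4
  89.5 MeV → 89.5
Sum: 4.08 + 6.49 + 645 + 98.4 + 89.5 = 843.47

843.47 MeV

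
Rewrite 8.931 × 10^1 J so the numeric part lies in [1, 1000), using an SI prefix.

89.31 J

= 89.31 J; mantissa already in [1, 1000).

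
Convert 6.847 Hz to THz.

0.000000000006847 THz

(no prefix) = 10^0, tera = 10^12; factor is 10^-12.
6.847 × 10^-12 = 0.000000000006847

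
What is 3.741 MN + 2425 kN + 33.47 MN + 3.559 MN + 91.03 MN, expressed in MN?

134.225 MN

In MN:
  3.741 MN → 3.741
  2425 kN = 2425 × 10⁻³ MN = 2.425
  33.47 MN → 33.47
  3.559 MN → 3.559
  91.03 MN → 91.03
Sum: 3.741 + 2.425 + 33.47 + 3.559 + 91.03 = 134.225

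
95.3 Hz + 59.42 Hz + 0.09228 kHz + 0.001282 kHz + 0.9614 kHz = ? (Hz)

1209.682 Hz

In Hz:
  95.3 Hz → 95.3
  59.42 Hz → 59.42
  0.09228 kHz = 0.09228e3 Hz = 92.28
  0.001282 kHz = 0.001282e3 Hz = 1.282
  0.9614 kHz = 0.9614e3 Hz = 961.4
Sum: 95.3 + 59.42 + 92.28 + 1.282 + 961.4 = 1209.682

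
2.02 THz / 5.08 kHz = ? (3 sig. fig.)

398000000

(2.02 × 10¹²) / (5.08 × 10³) = 0.3976 × 10⁹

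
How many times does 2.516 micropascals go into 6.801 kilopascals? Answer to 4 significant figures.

(6.801 × 10³) / (2.516 × 10⁻⁶) = 2.7031 × 10⁹

2703000000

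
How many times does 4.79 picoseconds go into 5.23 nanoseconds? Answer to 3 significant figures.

1090

(5.23 × 10⁻⁹) / (4.79 × 10⁻¹²) = 1.092 × 10³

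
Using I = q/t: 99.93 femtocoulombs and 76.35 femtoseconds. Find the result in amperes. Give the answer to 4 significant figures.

(99.93e-15) / (76.35e-15) = 1.30884 A

1.309 amperes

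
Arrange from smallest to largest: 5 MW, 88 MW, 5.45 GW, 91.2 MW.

5 MW < 88 MW < 91.2 MW < 5.45 GW

5 MW = 5000000 W
88 MW = 88000000 W
5.45 GW = 5450000000 W
91.2 MW = 91200000 W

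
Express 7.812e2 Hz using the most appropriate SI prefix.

781.2 Hz

= 781.2 Hz; mantissa already in [1, 1000).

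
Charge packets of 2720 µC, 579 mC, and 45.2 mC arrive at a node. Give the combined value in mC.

626.92 mC

In mC:
  2720 µC = 2720 × 10^-3 mC = 2.72
  579 mC → 579
  45.2 mC → 45.2
Sum: 2.72 + 579 + 45.2 = 626.92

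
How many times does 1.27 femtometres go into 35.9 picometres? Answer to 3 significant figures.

(35.9e-12) / (1.27e-15) = 28.27e3

28300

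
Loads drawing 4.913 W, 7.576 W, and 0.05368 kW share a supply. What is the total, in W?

In W:
  4.913 W → 4.913
  7.576 W → 7.576
  0.05368 kW = 0.05368 × 10³ W = 53.68
Sum: 4.913 + 7.576 + 53.68 = 66.169

66.169 W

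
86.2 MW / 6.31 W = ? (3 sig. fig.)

13700000

(86.2 × 10⁶) / (6.31) = 13.66 × 10⁶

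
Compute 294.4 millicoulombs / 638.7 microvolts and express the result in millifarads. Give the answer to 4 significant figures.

(294.4 × 10⁻³) / (638.7 × 10⁻⁶) = 0.460936 × 10³ F

460900 millifarads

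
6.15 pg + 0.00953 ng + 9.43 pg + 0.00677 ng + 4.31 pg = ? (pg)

36.19 pg

In pg:
  6.15 pg → 6.15
  0.00953 ng = 0.00953 × 10^3 pg = 9.53
  9.43 pg → 9.43
  0.00677 ng = 0.00677 × 10^3 pg = 6.77
  4.31 pg → 4.31
Sum: 6.15 + 9.53 + 9.43 + 6.77 + 4.31 = 36.19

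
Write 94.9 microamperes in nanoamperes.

micro = 10^-6, nano = 10^-9; factor is 10^3.
94.9 × 10^3 = 94900

94900 nanoamperes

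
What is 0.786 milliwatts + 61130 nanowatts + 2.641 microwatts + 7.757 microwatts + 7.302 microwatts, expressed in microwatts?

In microwatts:
  0.786 milliwatts = 0.786 × 10³ microwatts = 786
  61130 nanowatts = 61130 × 10⁻³ microwatts = 61.13
  2.641 microwatts → 2.641
  7.757 microwatts → 7.757
  7.302 microwatts → 7.302
Sum: 786 + 61.13 + 2.641 + 7.757 + 7.302 = 864.83

864.83 microwatts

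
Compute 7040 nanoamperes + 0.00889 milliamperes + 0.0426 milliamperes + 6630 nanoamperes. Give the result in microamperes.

In microamperes:
  7040 nanoamperes = 7040e-3 microamperes = 7.04
  0.00889 milliamperes = 0.00889e3 microamperes = 8.89
  0.0426 milliamperes = 0.0426e3 microamperes = 42.6
  6630 nanoamperes = 6630e-3 microamperes = 6.63
Sum: 7.04 + 8.89 + 42.6 + 6.63 = 65.16

65.16 microamperes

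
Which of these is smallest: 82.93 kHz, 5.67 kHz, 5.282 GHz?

82.93 kHz = 82930 Hz
5.67 kHz = 5670 Hz
5.282 GHz = 5282000000 Hz

5.67 kHz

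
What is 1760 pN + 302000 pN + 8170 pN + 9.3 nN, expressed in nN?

In nN:
  1760 pN = 1760e-3 nN = 1.76
  302000 pN = 302000e-3 nN = 302
  8170 pN = 8170e-3 nN = 8.17
  9.3 nN → 9.3
Sum: 1.76 + 302 + 8.17 + 9.3 = 321.23

321.23 nN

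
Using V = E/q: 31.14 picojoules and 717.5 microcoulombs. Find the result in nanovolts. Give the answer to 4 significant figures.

43.40 nanovolts

(31.14e-12) / (717.5e-6) = 0.0434007e-6 V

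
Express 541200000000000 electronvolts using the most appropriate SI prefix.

541.2 teraelectronvolts

= 541.2 × 10^12 electronvolts; 10^12 is tera.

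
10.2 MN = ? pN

mega = 10^6, pico = 10^-12; factor is 10^18.
10.2 × 10^18 = 10200000000000000000

10200000000000000000 pN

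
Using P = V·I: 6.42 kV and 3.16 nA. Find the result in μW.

20.2872 μW

6.42e3 × 3.16e-9 = 20.2872e-6 W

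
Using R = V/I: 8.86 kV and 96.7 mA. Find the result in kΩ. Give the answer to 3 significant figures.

(8.86e3) / (96.7e-3) = 0.091624e6 Ω

91.6 kΩ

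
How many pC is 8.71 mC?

milli = 1e-3, pico = 1e-12; factor is 1e9.
8.71 × 1e9 = 8710000000

8710000000 pC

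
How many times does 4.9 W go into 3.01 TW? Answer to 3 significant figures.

614000000000

(3.01 × 10¹²) / (4.9) = 0.6143 × 10¹²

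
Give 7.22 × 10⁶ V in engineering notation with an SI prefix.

7.22 MV

= 7.22 × 10⁶ V; 10⁶ is mega.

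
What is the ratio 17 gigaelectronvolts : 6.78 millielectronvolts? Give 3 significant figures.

2510000000000

(17e9) / (6.78e-3) = 2.507e12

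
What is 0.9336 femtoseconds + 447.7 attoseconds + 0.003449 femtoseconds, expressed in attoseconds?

1384.749 attoseconds

In attoseconds:
  0.9336 femtoseconds = 0.9336 × 10³ attoseconds = 933.6
  447.7 attoseconds → 447.7
  0.003449 femtoseconds = 0.003449 × 10³ attoseconds = 3.449
Sum: 933.6 + 447.7 + 3.449 = 1384.749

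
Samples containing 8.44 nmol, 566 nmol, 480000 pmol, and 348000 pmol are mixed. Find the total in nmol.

In nmol:
  8.44 nmol → 8.44
  566 nmol → 566
  480000 pmol = 480000e-3 nmol = 480
  348000 pmol = 348000e-3 nmol = 348
Sum: 8.44 + 566 + 480 + 348 = 1402.44

1402.44 nmol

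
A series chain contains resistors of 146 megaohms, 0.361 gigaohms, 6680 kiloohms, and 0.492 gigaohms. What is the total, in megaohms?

1005.68 megaohms

In megaohms:
  146 megaohms → 146
  0.361 gigaohms = 0.361 × 10^3 megaohms = 361
  6680 kiloohms = 6680 × 10^-3 megaohms = 6.68
  0.492 gigaohms = 0.492 × 10^3 megaohms = 492
Sum: 146 + 361 + 6.68 + 492 = 1005.68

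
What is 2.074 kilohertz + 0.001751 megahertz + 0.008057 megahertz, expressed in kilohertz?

11.882 kilohertz

In kilohertz:
  2.074 kilohertz → 2.074
  0.001751 megahertz = 0.001751 × 10^3 kilohertz = 1.751
  0.008057 megahertz = 0.008057 × 10^3 kilohertz = 8.057
Sum: 2.074 + 1.751 + 8.057 = 11.882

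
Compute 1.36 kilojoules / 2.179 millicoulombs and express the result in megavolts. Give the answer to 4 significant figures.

(1.36 × 10³) / (2.179 × 10⁻³) = 0.62414 × 10⁶ V

0.6241 megavolts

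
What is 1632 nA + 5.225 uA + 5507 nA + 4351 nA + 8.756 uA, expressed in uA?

In uA:
  1632 nA = 1632 × 10^-3 uA = 1.632
  5.225 uA → 5.225
  5507 nA = 5507 × 10^-3 uA = 5.507
  4351 nA = 4351 × 10^-3 uA = 4.351
  8.756 uA → 8.756
Sum: 1.632 + 5.225 + 5.507 + 4.351 + 8.756 = 25.471

25.471 uA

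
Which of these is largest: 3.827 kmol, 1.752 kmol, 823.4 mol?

3.827 kmol = 3827 mol
1.752 kmol = 1752 mol
823.4 mol = 823.4 mol

3.827 kmol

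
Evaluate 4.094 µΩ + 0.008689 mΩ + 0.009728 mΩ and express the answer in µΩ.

22.511 µΩ

In µΩ:
  4.094 µΩ → 4.094
  0.008689 mΩ = 0.008689e3 µΩ = 8.689
  0.009728 mΩ = 0.009728e3 µΩ = 9.728
Sum: 4.094 + 8.689 + 9.728 = 22.511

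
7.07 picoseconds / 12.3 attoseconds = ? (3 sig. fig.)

575000

(7.07 × 10^-12) / (12.3 × 10^-18) = 0.5748 × 10^6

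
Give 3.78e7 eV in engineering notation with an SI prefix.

37.8 MeV

= 37.8e6 eV; 1e6 is mega.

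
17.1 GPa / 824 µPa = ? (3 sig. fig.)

20800000000000

(17.1 × 10^9) / (824 × 10^-6) = 0.02075 × 10^15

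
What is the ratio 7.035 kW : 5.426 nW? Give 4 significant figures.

(7.035 × 10^3) / (5.426 × 10^-9) = 1.2965 × 10^12

1297000000000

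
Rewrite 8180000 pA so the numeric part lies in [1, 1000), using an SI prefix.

= 8.18 × 10^-6 A; 10^-6 is micro.

8.18 uA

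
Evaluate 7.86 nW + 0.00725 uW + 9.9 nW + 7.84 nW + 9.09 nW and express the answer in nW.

In nW:
  7.86 nW → 7.86
  0.00725 uW = 0.00725 × 10³ nW = 7.25
  9.9 nW → 9.9
  7.84 nW → 7.84
  9.09 nW → 9.09
Sum: 7.86 + 7.25 + 9.9 + 7.84 + 9.09 = 41.94

41.94 nW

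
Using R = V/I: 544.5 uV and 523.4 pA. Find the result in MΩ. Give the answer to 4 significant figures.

1.040 MΩ

(544.5 × 10^-6) / (523.4 × 10^-12) = 1.04031 × 10^6 Ω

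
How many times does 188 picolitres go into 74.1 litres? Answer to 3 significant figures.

394000000000

(74.1) / (188e-12) = 0.3941e12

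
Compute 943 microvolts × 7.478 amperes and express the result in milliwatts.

7.051754 milliwatts

943 × 10^-6 × 7.478 = 7051.754 × 10^-6 W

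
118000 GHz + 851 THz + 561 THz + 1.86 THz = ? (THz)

1531.86 THz

In THz:
  118000 GHz = 118000 × 10⁻³ THz = 118
  851 THz → 851
  561 THz → 561
  1.86 THz → 1.86
Sum: 118 + 851 + 561 + 1.86 = 1531.86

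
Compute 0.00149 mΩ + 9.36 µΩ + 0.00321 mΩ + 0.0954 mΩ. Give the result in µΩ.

In µΩ:
  0.00149 mΩ = 0.00149e3 µΩ = 1.49
  9.36 µΩ → 9.36
  0.00321 mΩ = 0.00321e3 µΩ = 3.21
  0.0954 mΩ = 0.0954e3 µΩ = 95.4
Sum: 1.49 + 9.36 + 3.21 + 95.4 = 109.46

109.46 µΩ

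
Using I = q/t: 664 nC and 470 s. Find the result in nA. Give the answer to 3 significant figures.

(664 × 10⁻⁹) / (470) = 1.4128 × 10⁻⁹ A

1.41 nA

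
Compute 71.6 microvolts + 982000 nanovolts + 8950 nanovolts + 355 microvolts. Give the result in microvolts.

In microvolts:
  71.6 microvolts → 71.6
  982000 nanovolts = 982000 × 10^-3 microvolts = 982
  8950 nanovolts = 8950 × 10^-3 microvolts = 8.95
  355 microvolts → 355
Sum: 71.6 + 982 + 8.95 + 355 = 1417.55

1417.55 microvolts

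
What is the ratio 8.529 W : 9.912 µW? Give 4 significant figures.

860500

(8.529) / (9.912 × 10^-6) = 0.86047 × 10^6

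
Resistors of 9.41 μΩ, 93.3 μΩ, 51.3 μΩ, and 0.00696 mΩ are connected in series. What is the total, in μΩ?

In μΩ:
  9.41 μΩ → 9.41
  93.3 μΩ → 93.3
  51.3 μΩ → 51.3
  0.00696 mΩ = 0.00696e3 μΩ = 6.96
Sum: 9.41 + 93.3 + 51.3 + 6.96 = 160.97

160.97 μΩ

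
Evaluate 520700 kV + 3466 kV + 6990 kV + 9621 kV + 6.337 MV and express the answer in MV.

In MV:
  520700 kV = 520700 × 10^-3 MV = 520.7
  3466 kV = 3466 × 10^-3 MV = 3.466
  6990 kV = 6990 × 10^-3 MV = 6.99
  9621 kV = 9621 × 10^-3 MV = 9.621
  6.337 MV → 6.337
Sum: 520.7 + 3.466 + 6.99 + 9.621 + 6.337 = 547.114

547.114 MV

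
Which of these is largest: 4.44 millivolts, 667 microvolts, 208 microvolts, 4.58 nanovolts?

4.44 millivolts = 0.00444 volts
667 microvolts = 0.000667 volts
208 microvolts = 0.000208 volts
4.58 nanovolts = 0.00000000458 volts

4.44 millivolts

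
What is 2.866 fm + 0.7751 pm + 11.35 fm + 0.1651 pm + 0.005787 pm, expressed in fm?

In fm:
  2.866 fm → 2.866
  0.7751 pm = 0.7751e3 fm = 775.1
  11.35 fm → 11.35
  0.1651 pm = 0.1651e3 fm = 165.1
  0.005787 pm = 0.005787e3 fm = 5.787
Sum: 2.866 + 775.1 + 11.35 + 165.1 + 5.787 = 960.203

960.203 fm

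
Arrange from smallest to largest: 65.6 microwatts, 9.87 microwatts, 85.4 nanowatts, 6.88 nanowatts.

6.88 nanowatts < 85.4 nanowatts < 9.87 microwatts < 65.6 microwatts

65.6 microwatts = 0.0000656 watts
9.87 microwatts = 0.00000987 watts
85.4 nanowatts = 0.0000000854 watts
6.88 nanowatts = 0.00000000688 watts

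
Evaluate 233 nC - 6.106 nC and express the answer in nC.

In nC:
  233 nC → 233
  6.106 nC → 6.106
Difference: 233 - 6.106 = 226.894

226.894 nC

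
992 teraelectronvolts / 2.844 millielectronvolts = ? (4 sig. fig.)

(992e12) / (2.844e-3) = 348.8e15

348800000000000000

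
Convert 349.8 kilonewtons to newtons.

349800 newtons

kilo = 1e3, (no prefix) = 1e0; factor is 1e3.
349.8 × 1e3 = 349800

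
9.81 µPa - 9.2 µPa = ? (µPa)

In µPa:
  9.81 µPa → 9.81
  9.2 µPa → 9.2
Difference: 9.81 - 9.2 = 0.61

0.61 µPa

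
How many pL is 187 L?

187000000000000 pL

(no prefix) = 10^0, pico = 10^-12; factor is 10^12.
187 × 10^12 = 187000000000000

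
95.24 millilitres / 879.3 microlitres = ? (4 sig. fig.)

108.3

(95.24e-3) / (879.3e-6) = 0.10831e3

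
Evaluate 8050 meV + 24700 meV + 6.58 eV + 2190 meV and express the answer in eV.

41.52 eV

In eV:
  8050 meV = 8050e-3 eV = 8.05
  24700 meV = 24700e-3 eV = 24.7
  6.58 eV → 6.58
  2190 meV = 2190e-3 eV = 2.19
Sum: 8.05 + 24.7 + 6.58 + 2.19 = 41.52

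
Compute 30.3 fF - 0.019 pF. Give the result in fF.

In fF:
  30.3 fF → 30.3
  0.019 pF = 0.019 × 10^3 fF = 19
Difference: 30.3 - 19 = 11.3

11.3 fF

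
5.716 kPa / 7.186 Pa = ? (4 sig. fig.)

795.4

(5.716e3) / (7.186) = 0.79544e3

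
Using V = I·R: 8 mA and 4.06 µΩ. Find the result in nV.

8 × 10^-3 × 4.06 × 10^-6 = 32.48 × 10^-9 V

32.48 nV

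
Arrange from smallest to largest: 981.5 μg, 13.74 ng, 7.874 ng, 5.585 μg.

981.5 μg = 0.0009815 g
13.74 ng = 0.00000001374 g
7.874 ng = 0.000000007874 g
5.585 μg = 0.000005585 g

7.874 ng < 13.74 ng < 5.585 μg < 981.5 μg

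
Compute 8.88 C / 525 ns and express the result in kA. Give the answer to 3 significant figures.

(8.88) / (525 × 10^-9) = 0.016914 × 10^9 A

16900 kA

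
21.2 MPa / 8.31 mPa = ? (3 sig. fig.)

(21.2 × 10⁶) / (8.31 × 10⁻³) = 2.551 × 10⁹

2550000000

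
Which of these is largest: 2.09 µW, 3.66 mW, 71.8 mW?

71.8 mW

2.09 µW = 0.00000209 W
3.66 mW = 0.00366 W
71.8 mW = 0.0718 W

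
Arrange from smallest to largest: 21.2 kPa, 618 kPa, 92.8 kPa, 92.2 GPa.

21.2 kPa = 21200 Pa
618 kPa = 618000 Pa
92.8 kPa = 92800 Pa
92.2 GPa = 92200000000 Pa

21.2 kPa < 92.8 kPa < 618 kPa < 92.2 GPa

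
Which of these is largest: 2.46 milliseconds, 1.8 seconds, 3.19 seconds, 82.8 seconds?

82.8 seconds

2.46 milliseconds = 0.00246 seconds
1.8 seconds = 1.8 seconds
3.19 seconds = 3.19 seconds
82.8 seconds = 82.8 seconds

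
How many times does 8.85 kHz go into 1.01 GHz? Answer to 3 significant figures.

(1.01 × 10⁹) / (8.85 × 10³) = 0.1141 × 10⁶

114000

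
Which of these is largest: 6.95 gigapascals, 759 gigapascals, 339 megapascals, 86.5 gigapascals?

6.95 gigapascals = 6950000000 pascals
759 gigapascals = 759000000000 pascals
339 megapascals = 339000000 pascals
86.5 gigapascals = 86500000000 pascals

759 gigapascals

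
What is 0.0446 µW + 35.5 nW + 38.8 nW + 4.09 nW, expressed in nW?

122.99 nW

In nW:
  0.0446 µW = 0.0446 × 10^3 nW = 44.6
  35.5 nW → 35.5
  38.8 nW → 38.8
  4.09 nW → 4.09
Sum: 44.6 + 35.5 + 38.8 + 4.09 = 122.99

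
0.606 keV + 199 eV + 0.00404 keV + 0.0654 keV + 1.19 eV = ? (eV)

875.63 eV

In eV:
  0.606 keV = 0.606e3 eV = 606
  199 eV → 199
  0.00404 keV = 0.00404e3 eV = 4.04
  0.0654 keV = 0.0654e3 eV = 65.4
  1.19 eV → 1.19
Sum: 606 + 199 + 4.04 + 65.4 + 1.19 = 875.63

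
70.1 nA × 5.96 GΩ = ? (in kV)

70.1 × 10⁻⁹ × 5.96 × 10⁹ = 417.796 V

0.417796 kV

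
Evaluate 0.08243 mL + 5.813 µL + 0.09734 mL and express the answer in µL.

185.583 µL

In µL:
  0.08243 mL = 0.08243 × 10^3 µL = 82.43
  5.813 µL → 5.813
  0.09734 mL = 0.09734 × 10^3 µL = 97.34
Sum: 82.43 + 5.813 + 97.34 = 185.583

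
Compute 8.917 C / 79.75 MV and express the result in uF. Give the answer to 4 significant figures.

(8.917) / (79.75e6) = 0.111812e-6 F

0.1118 uF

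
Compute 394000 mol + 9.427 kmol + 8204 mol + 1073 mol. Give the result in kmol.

412.704 kmol

In kmol:
  394000 mol = 394000 × 10⁻³ kmol = 394
  9.427 kmol → 9.427
  8204 mol = 8204 × 10⁻³ kmol = 8.204
  1073 mol = 1073 × 10⁻³ kmol = 1.073
Sum: 394 + 9.427 + 8.204 + 1.073 = 412.704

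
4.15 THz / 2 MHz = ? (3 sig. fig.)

(4.15 × 10^12) / (2 × 10^6) = 2.075 × 10^6

2080000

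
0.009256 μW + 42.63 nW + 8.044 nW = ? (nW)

In nW:
  0.009256 μW = 0.009256 × 10^3 nW = 9.256
  42.63 nW → 42.63
  8.044 nW → 8.044
Sum: 9.256 + 42.63 + 8.044 = 59.93

59.93 nW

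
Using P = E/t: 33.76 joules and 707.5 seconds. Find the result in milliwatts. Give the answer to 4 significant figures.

(33.76) / (707.5) = 0.0477173 W

47.72 milliwatts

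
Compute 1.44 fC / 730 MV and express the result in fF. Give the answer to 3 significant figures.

(1.44 × 10⁻¹⁵) / (730 × 10⁶) = 0.0019726 × 10⁻²¹ F

0.00000000197 fF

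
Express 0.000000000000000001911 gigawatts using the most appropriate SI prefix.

1.911 nanowatts

= 1.911 × 10⁻⁹ watts; 10⁻⁹ is nano.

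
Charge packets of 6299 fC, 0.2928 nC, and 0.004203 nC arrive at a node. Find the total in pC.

In pC:
  6299 fC = 6299 × 10⁻³ pC = 6.299
  0.2928 nC = 0.2928 × 10³ pC = 292.8
  0.004203 nC = 0.004203 × 10³ pC = 4.203
Sum: 6.299 + 292.8 + 4.203 = 303.302

303.302 pC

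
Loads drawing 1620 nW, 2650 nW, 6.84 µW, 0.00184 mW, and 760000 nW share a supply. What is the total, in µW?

772.95 µW

In µW:
  1620 nW = 1620e-3 µW = 1.62
  2650 nW = 2650e-3 µW = 2.65
  6.84 µW → 6.84
  0.00184 mW = 0.00184e3 µW = 1.84
  760000 nW = 760000e-3 µW = 760
Sum: 1.62 + 2.65 + 6.84 + 1.84 + 760 = 772.95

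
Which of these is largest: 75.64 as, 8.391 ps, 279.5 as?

8.391 ps

75.64 as = 0.00000000000000007564 s
8.391 ps = 0.000000000008391 s
279.5 as = 0.0000000000000002795 s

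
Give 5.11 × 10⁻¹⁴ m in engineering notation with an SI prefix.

51.1 fm

= 51.1 × 10⁻¹⁵ m; 10⁻¹⁵ is femto.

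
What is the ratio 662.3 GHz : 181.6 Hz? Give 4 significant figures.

(662.3 × 10⁹) / (181.6) = 3.647 × 10⁹

3647000000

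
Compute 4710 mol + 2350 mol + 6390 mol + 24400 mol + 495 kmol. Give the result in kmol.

532.85 kmol

In kmol:
  4710 mol = 4710 × 10^-3 kmol = 4.71
  2350 mol = 2350 × 10^-3 kmol = 2.35
  6390 mol = 6390 × 10^-3 kmol = 6.39
  24400 mol = 24400 × 10^-3 kmol = 24.4
  495 kmol → 495
Sum: 4.71 + 2.35 + 6.39 + 24.4 + 495 = 532.85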